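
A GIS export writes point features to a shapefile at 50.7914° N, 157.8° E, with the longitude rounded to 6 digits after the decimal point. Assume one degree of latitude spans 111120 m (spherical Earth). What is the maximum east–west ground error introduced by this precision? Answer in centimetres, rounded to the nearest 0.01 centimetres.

Rounding to 6 decimal places leaves the longitude within ±5e-07° of the true value.
One degree of longitude at 50.7914° is 111120 × cos 50.7914° ≈ 111120 × 0.6321 = 70244 m.
Maximum E–W displacement: 5e-07 × 70244 = 0.035122 m.
That is 0.035122 m = 3.5122 cm.

3.51 centimetres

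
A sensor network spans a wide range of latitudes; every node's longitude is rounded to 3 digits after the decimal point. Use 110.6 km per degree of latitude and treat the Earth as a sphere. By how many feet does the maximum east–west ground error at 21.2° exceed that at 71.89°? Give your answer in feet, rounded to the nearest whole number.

Rounding to 3 decimal places leaves the longitude within ±0.0005° of the true value.
At 21.2°: 0.0005° × 110600 × cos 21.2° = 0.0005 × 110600 × 0.9323 ≈ 51.558 m.
Error at 71.89° = 0.0005° × 110600 × cos 71.89° ≈ 55.3 × 0.3108 = 17.19 m.
Difference: 51.558 − 17.19 = 34.368 m.
Converting: 34.3679 m × 3.2808 ft/m ≈ 112.76 ft.

113 feet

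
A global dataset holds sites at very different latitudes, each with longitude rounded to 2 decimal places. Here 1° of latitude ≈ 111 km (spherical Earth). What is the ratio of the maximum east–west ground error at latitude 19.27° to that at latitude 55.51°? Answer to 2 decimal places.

1.67

Rounding to 2 decimal places leaves the longitude within ±0.005° of the true value.
Error at 19.27° = 0.005° × 111000 × cos 19.27° ≈ 555 × 0.9440 = 523.91 m.
Error at 55.51° = 0.005° × 111000 × cos 55.51° ≈ 555 × 0.5663 = 314.28 m.
Ratio: 523.91 / 314.28 = cos 19.27° / cos 55.51° ≈ 1.6670.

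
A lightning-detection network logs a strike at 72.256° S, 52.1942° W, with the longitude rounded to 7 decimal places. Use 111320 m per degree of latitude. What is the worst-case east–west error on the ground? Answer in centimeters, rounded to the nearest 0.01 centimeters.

Rounding to 7 decimal places leaves the longitude within ±5e-08° of the true value.
Parallels shrink by cos φ, so at 72.256° a degree of longitude is 111320 × 0.3048 ≈ 33926.4 m.
East–west error: 5e-08° × 33926.4 m/° ≈ 0.00169632 m.
That is 0.00169632 m = 0.16963 cm.

0.17 centimeters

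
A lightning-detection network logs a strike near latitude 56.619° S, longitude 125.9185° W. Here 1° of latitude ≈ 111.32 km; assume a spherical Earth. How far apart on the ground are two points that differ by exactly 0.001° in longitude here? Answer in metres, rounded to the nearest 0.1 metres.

0.001° of longitude at 56.619° is 0.001 × 111320 × cos 56.619° ≈ 0.001 × 61248.7 = 61.2487 m.

61.2 metres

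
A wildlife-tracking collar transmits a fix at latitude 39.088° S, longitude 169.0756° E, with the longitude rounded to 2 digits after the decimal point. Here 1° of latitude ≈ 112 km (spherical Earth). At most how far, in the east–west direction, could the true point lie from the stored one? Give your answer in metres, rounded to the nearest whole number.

435 metres

Rounding to 2 decimal places leaves the longitude within ±0.005° of the true value.
One degree of longitude at 39.088° is 112000 × cos 39.088° ≈ 112000 × 0.7762 = 86932 m.
East–west error: 0.005° × 86932 m/° ≈ 434.66 m.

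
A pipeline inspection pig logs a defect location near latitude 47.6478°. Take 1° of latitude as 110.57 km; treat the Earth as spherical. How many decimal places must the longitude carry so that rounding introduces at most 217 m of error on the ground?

3

At 47.6478° one degree of longitude covers 110570 × cos 47.6478° ≈ 110570 × 0.6737 ≈ 74489.5 m.
Rounding to N decimal places gives at most 0.5 × 10⁻ᴺ degrees of error, i.e. 0.5 × 10⁻ᴺ × 74489.5 m.
Need 0.5 × 74489.5 × 10⁻ᴺ ≤ 217 → 10⁻ᴺ ≤ 5.826e-03, so N ≥ 2.23.
N = 2 would give 372 m (too coarse); N = 3 gives 37.2 m ≤ 217 m.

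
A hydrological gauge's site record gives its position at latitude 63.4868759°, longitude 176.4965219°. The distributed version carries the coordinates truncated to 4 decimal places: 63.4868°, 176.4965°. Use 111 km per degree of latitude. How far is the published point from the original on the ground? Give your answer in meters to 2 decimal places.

Δlat = 63.4868759 − 63.4868 = +0.0000759°; Δlon = 176.4965219 − 176.4965 = +0.0000219°.
North–south shift: 0.0000759 × 111000 = 8.4249 m.
East–west at this latitude: 0.0000219° × 111000 × cos 63.4868° ≈ 0.0000219 × 49550.8 = 1.08516 m.
Hypotenuse of the two orthogonal shifts: √(8.4249² + 1.08516²) = 8.4945 m.

8.49 meters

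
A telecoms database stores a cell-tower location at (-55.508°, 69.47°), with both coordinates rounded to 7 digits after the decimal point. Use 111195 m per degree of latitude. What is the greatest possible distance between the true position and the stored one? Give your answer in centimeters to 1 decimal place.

Rounding to 7 decimal places leaves each coordinate within ±5e-08° of the true value.
North–south component: 5e-08° × 111195 = 0.00555975 m.
Longitude error → 5e-08 × 111195 × cos 55.508° = 5e-08 × 111195 × 0.5663 ≈ 0.00314844 m.
Worst case both components are at the extreme and orthogonal: √(0.00555975² + 0.00314844²) ≈ 0.00638933 m.
That is 0.00638933 m = 0.63893 cm.

0.6 centimeters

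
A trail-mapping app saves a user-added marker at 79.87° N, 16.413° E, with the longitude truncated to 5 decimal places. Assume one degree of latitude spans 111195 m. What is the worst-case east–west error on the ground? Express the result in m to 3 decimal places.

0.196 m

Truncating at 5 decimal places can drop up to a full unit in the last place, so the longitude may be off by as much as 1e-05°.
One degree of longitude at 79.87° is 111195 × cos 79.87° ≈ 111195 × 0.1759 = 19557.2 m.
So at most 1e-05° × 19557.2 ≈ 0.195572 m east–west.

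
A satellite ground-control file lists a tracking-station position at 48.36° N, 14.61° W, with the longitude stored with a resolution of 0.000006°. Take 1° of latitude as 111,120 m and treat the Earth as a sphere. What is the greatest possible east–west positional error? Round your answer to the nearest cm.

22 cm

With a 0.000006° grid the true value lies within half a step, ±0.000006°/2 = ±3e-06°, of the stored one.
One degree of longitude at 48.36° is 111120 × cos 48.36° ≈ 111120 × 0.6644 = 73833.5 m.
So at most 3e-06° × 73833.5 ≈ 0.2215 m east–west.
That is 0.2215 m = 22.15 cm.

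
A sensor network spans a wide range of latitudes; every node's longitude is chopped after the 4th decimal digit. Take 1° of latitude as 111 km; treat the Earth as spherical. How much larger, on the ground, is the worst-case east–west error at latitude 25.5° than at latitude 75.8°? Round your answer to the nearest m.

7 m

Truncating at 4 decimal places can drop up to a full unit in the last place, so the longitude may be off by as much as 0.0001°.
At 25.5°: 0.0001° × 111000 × cos 25.5° = 0.0001 × 111000 × 0.9026 ≈ 10.019 m.
At 75.8°: 0.0001° × 111000 × cos 75.8° = 0.0001 × 111000 × 0.2453 ≈ 2.7229 m.
So the lower-latitude error exceeds the higher by 10.019 − 2.7229 = 7.2958 m.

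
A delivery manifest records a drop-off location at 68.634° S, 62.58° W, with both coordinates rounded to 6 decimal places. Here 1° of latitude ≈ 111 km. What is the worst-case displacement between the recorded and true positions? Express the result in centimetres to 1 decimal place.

5.9 centimetres

Rounding to 6 decimal places leaves each coordinate within ±5e-07° of the true value.
N–S: 5e-07° × 111000 m/° = 0.0555 m.
E–W at 68.634°: 5e-07° × 111000 × cos 68.634° = 5e-07 × 111000 × 0.3643 ≈ 0.02022 m.
The two errors are perpendicular, so the maximum displacement is √(0.0555² + 0.02022²) ≈ 0.0590686 m.
That is 0.0590686 m = 5.9069 cm.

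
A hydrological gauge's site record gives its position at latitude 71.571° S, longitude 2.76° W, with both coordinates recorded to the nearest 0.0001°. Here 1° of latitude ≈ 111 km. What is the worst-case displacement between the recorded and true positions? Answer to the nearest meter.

6 meters

Rounding to 4 decimal places leaves each coordinate within ±5e-05° of the true value.
Latitude error → 5e-05 × 111000 = 5.55 m along the meridian.
East–west component at 71.571°: 5e-05° × 111000 × cos 71.571° ≈ 5e-05 × 35090.3 ≈ 1.75452 m.
Worst case both components are at the extreme and orthogonal: √(5.55² + 1.75452²) ≈ 5.82072 m.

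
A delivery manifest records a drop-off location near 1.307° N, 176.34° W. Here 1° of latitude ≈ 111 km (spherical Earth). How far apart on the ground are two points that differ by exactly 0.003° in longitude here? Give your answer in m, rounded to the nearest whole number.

333 m

0.003° of longitude at 1.307° is 0.003 × 111000 × cos 1.307° ≈ 0.003 × 110971 = 332.913 m.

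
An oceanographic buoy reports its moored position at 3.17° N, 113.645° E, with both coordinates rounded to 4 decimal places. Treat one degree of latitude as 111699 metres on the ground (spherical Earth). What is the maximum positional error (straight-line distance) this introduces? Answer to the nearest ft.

Rounding to 4 decimal places leaves each coordinate within ±5e-05° of the true value.
North–south component: 5e-05° × 111699 = 5.58495 m.
East–west component at 3.17°: 5e-05° × 111699 × cos 3.17° ≈ 5e-05 × 111528 ≈ 5.5764 m.
Worst case both components are at the extreme and orthogonal: √(5.58495² + 5.5764²) ≈ 7.89227 m.
In feet: 7.89227 m ÷ 0.3048 ≈ 25.893 ft.

26 ft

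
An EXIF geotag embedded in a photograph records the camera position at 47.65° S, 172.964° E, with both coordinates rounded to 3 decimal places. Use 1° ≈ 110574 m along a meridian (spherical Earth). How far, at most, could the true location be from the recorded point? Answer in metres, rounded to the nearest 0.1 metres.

66.7 metres

Rounding to 3 decimal places leaves each coordinate within ±0.0005° of the true value.
N–S: 0.0005° × 110574 m/° = 55.287 m.
Longitude error → 0.0005 × 110574 × cos 47.65° = 0.0005 × 110574 × 0.6737 ≈ 37.2445 m.
The two errors are perpendicular, so the maximum displacement is √(55.287² + 37.2445²) ≈ 66.6619 m.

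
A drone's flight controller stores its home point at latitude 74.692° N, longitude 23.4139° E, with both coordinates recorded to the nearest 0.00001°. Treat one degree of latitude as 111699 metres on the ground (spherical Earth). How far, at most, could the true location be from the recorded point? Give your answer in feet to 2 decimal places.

1.90 feet

Rounding to 5 decimal places leaves each coordinate within ±5e-06° of the true value.
Latitude error → 5e-06 × 111699 = 0.558495 m along the meridian.
E–W at 74.692°: 5e-06° × 111699 × cos 74.692° = 5e-06 × 111699 × 0.2640 ≈ 0.147447 m.
Worst case both components are at the extreme and orthogonal: √(0.558495² + 0.147447²) ≈ 0.577631 m.
In feet: 0.577631 m ÷ 0.3048 ≈ 1.8951 ft.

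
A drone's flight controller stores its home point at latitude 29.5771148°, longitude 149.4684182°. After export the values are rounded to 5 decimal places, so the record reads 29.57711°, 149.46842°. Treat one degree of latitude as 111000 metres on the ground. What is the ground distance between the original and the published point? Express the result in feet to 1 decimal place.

The latitude changed by +0.0000048° and the longitude by -0.0000018°.
N–S: 0.0000048° × 111000 m/° = 0.5328 m.
East–west at this latitude: -0.0000018° × 111000 × cos 29.5771° ≈ -0.0000018 × 96535.8 = -0.173765 m.
Combined displacement = (0.5328² + 0.173765²)^½ ≈ 0.560419 m.
In feet: 0.560419 m ÷ 0.3048 ≈ 1.8386 ft.

1.8 feet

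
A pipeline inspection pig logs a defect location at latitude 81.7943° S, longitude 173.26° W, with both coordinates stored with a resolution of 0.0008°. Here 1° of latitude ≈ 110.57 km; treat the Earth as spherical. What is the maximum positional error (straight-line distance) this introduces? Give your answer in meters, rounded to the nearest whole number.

45 meters

With a 0.0008° grid the true value lies within half a step, ±0.0008°/2 = ±0.0004°, of the stored one.
N–S: 0.0004° × 110570 m/° = 44.228 m.
East–west component at 81.7943°: 0.0004° × 110570 × cos 81.7943° ≈ 0.0004 × 15781.4 ≈ 6.31255 m.
Combining orthogonally: (44.228² + 6.31255²)^½ ≈ 44.6762 m.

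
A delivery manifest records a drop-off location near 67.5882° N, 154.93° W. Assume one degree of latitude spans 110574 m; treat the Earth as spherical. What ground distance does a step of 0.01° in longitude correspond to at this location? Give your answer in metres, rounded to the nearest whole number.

0.01° of longitude at 67.5882° is 0.01 × 110574 × cos 67.5882° ≈ 0.01 × 42157.5 = 421.575 m.

422 metres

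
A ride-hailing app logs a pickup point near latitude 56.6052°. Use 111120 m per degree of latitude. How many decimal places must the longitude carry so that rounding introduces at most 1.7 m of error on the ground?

5

At 56.6052° one degree of longitude covers 111120 × cos 56.6052° ≈ 111120 × 0.5504 ≈ 61161 m.
With N decimal places the half-ulp bound is 0.5·10⁻ᴺ°, or 0.5·10⁻ᴺ × 61161 m on the ground.
Setting 30580.5 × 10⁻ᴺ ≤ 1.7 gives 10ᴺ ≥ 1.799e+04, i.e. N ≥ 4.25.
At 4 places the error can reach 3.06 m, but 5 places keeps it to 0.306 m.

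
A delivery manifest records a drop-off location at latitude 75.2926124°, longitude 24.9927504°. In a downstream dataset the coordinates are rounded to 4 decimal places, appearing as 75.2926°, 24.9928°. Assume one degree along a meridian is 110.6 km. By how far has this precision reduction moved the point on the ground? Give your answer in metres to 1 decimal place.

2.0 metres

Δlat = 75.2926124 − 75.2926 = +0.0000124°; Δlon = 24.9927504 − 24.9928 = -0.0000496°.
N–S: 0.0000124° × 110600 m/° = 1.37144 m.
E–W at 75.2926°: -0.0000496° × 110600 × cos 75.2926° = -0.0000496 × 110600 × 0.2539 ≈ -1.39274 m.
Distance: √(1.37144² + 1.39274²) ≈ 1.95463 m.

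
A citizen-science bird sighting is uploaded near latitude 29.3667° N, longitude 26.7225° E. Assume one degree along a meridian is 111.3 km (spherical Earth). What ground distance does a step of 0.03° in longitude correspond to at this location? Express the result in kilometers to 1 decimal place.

One degree of longitude here spans 111300 × cos 29.3667° = 111300 × 0.8715 ≈ 96997.8 m; 0.03° of that is 2909.94 m.
That is 2909.94 m = 2.9099 km.

2.9 kilometers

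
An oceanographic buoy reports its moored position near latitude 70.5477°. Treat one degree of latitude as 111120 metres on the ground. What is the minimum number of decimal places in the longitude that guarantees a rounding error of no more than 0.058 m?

At 70.5477° one degree of longitude covers 111120 × cos 70.5477° ≈ 111120 × 0.3330 ≈ 37005.4 m.
Rounding to N decimal places gives at most 0.5 × 10⁻ᴺ degrees of error, i.e. 0.5 × 10⁻ᴺ × 37005.4 m.
Need 0.5 × 37005.4 × 10⁻ᴺ ≤ 0.058 → 10⁻ᴺ ≤ 3.135e-06, so N ≥ 5.50.
So 6 decimal places suffice (0.0185 m); 5 would allow up to 0.185 m.

6 decimal places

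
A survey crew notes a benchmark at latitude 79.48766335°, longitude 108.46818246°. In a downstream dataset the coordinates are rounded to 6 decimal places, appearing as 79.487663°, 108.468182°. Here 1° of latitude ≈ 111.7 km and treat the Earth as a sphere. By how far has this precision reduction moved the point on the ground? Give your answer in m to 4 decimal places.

0.0402 m

The latitude changed by +0.00000035° and the longitude by +0.00000046°.
North–south shift: 0.00000035 × 111700 = 0.039095 m.
E–W at 79.4877°: 0.00000046° × 111700 × cos 79.4877° = 0.00000046 × 111700 × 0.1824 ≈ 0.0093745 m.
Distance: √(0.039095² + 0.0093745²) ≈ 0.0402032 m.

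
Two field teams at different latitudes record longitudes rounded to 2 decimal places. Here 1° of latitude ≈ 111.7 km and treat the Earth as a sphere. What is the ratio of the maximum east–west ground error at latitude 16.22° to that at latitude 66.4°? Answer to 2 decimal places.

Rounding to 2 decimal places leaves the longitude within ±0.005° of the true value.
At 16.22°: 0.005° × 111700 × cos 16.22° = 0.005 × 111700 × 0.9602 ≈ 536.27 m.
Error at 66.4° = 0.005° × 111700 × cos 66.4° ≈ 558.5 × 0.4003 = 223.59 m.
Ratio: 536.27 / 223.59 = cos 16.22° / cos 66.4° ≈ 2.3984.

2.40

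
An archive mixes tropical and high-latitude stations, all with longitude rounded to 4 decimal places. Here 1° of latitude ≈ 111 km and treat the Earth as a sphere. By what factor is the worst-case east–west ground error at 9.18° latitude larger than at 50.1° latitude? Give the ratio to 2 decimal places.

Rounding to 4 decimal places leaves the longitude within ±5e-05° of the true value.
At 9.18°: 5e-05° × 111000 × cos 9.18° = 5e-05 × 111000 × 0.9872 ≈ 5.4789 m.
At 50.1°: 5e-05° × 111000 × cos 50.1° = 5e-05 × 111000 × 0.6414 ≈ 3.56 m.
Ratio: 5.4789 / 3.56 = cos 9.18° / cos 50.1° ≈ 1.5390.

1.54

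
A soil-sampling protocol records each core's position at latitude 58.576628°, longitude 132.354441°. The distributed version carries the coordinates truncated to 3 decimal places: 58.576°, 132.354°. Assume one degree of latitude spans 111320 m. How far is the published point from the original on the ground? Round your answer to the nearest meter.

Δlat = 58.576628 − 58.576 = +0.000628°; Δlon = 132.354441 − 132.354 = +0.000441°.
North–south shift: 0.000628 × 111320 = 69.909 m.
East–west at this latitude: 0.000441° × 111320 × cos 58.576° ≈ 0.000441 × 58038.6 = 25.595 m.
Combined displacement = (69.909² + 25.595²)^½ ≈ 74.4471 m.

74 meters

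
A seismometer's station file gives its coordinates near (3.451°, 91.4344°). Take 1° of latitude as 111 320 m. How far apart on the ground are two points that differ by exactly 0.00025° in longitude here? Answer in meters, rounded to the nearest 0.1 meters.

27.8 meters

One degree of longitude here spans 111320 × cos 3.451° = 111320 × 0.9982 ≈ 111118 m; 0.00025° of that is 27.7795 m.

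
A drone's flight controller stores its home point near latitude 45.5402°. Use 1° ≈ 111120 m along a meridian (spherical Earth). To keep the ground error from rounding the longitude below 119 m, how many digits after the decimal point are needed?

3

At 45.5402° one degree of longitude covers 111120 × cos 45.5402° ≈ 111120 × 0.7004 ≈ 77829.4 m.
Rounding to N decimal places gives at most 0.5 × 10⁻ᴺ degrees of error, i.e. 0.5 × 10⁻ᴺ × 77829.4 m.
Need 0.5 × 77829.4 × 10⁻ᴺ ≤ 119 → 10⁻ᴺ ≤ 3.058e-03, so N ≥ 2.51.
N = 2 would give 389 m (too coarse); N = 3 gives 38.9 m ≤ 119 m.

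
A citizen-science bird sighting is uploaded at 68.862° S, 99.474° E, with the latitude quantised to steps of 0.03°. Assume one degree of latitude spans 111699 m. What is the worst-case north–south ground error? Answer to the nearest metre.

1675 metres

With a 0.03° grid the true value lies within half a step, ±0.03°/2 = ±0.015°, of the stored one.
So the N–S error is at most 0.015 × 111699 = 1675.48 m.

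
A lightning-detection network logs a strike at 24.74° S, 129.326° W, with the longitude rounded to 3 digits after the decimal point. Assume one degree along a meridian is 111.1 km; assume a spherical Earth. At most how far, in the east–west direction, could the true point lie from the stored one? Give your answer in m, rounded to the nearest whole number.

50 m

Rounding to 3 decimal places leaves the longitude within ±0.0005° of the true value.
Parallels shrink by cos φ, so at 24.74° a degree of longitude is 111100 × 0.9082 ≈ 100903 m.
Maximum E–W displacement: 0.0005 × 100903 = 50.4514 m.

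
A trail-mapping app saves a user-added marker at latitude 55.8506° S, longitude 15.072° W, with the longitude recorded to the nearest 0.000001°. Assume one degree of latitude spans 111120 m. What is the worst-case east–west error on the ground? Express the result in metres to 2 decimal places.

0.03 metres

Rounding to 6 decimal places leaves the longitude within ±5e-07° of the true value.
One degree of longitude at 55.8506° is 111120 × cos 55.8506° ≈ 111120 × 0.5614 = 62377.5 m.
East–west error: 5e-07° × 62377.5 m/° ≈ 0.0311888 m.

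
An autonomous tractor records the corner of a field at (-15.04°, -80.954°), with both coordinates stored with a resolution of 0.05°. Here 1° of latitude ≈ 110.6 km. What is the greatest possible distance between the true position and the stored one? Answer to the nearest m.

With a 0.05° grid the true value lies within half a step, ±0.05°/2 = ±0.025°, of the stored one.
Latitude error → 0.025 × 110600 = 2765 m along the meridian.
E–W at 15.04°: 0.025° × 110600 × cos 15.04° = 0.025 × 110600 × 0.9657 ≈ 2670.28 m.
Worst case both components are at the extreme and orthogonal: √(2765² + 2670.28²) ≈ 3843.91 m.

3844 m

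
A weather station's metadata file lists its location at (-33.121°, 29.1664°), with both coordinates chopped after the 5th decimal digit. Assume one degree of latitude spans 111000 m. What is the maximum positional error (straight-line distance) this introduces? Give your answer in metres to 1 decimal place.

1.4 metres

Truncating at 5 decimal places can drop up to a full unit in the last place, so each coordinate may be off by as much as 1e-05°.
North–south component: 1e-05° × 111000 = 1.11 m.
E–W at 33.121°: 1e-05° × 111000 × cos 33.121° = 1e-05 × 111000 × 0.8375 ≈ 0.929646 m.
The two errors are perpendicular, so the maximum displacement is √(1.11² + 0.929646²) ≈ 1.44787 m.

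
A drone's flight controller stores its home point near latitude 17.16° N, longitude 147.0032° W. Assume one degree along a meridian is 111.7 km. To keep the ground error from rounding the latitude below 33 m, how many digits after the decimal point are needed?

One degree of latitude covers 111700 m.
With N decimal places the half-ulp bound is 0.5·10⁻ᴺ°, or 0.5·10⁻ᴺ × 111700 m on the ground.
Setting 55850 × 10⁻ᴺ ≤ 33 gives 10ᴺ ≥ 1692, i.e. N ≥ 3.23.
So 4 decimal places suffice (5.58 m); 3 would allow up to 55.9 m.

4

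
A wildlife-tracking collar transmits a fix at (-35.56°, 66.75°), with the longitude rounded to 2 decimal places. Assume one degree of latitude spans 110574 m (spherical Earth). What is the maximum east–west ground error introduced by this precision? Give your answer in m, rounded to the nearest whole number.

450 m

Rounding to 2 decimal places leaves the longitude within ±0.005° of the true value.
One degree of longitude at 35.56° is 110574 × cos 35.56° ≈ 110574 × 0.8135 = 89952.7 m.
East–west error: 0.005° × 89952.7 m/° ≈ 449.764 m.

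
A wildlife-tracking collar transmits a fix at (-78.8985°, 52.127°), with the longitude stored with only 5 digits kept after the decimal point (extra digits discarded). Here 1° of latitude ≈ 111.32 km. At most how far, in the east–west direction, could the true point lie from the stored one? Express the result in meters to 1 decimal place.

0.2 meters

Truncating at 5 decimal places can drop up to a full unit in the last place, so the longitude may be off by as much as 1e-05°.
Parallels shrink by cos φ, so at 78.8985° a degree of longitude is 111320 × 0.1925 ≈ 21434.4 m.
So at most 1e-05° × 21434.4 ≈ 0.214344 m east–west.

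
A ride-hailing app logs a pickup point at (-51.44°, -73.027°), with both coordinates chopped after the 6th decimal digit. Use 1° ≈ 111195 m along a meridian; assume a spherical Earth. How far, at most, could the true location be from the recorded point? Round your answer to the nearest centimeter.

Truncating at 6 decimal places can drop up to a full unit in the last place, so each coordinate may be off by as much as 1e-06°.
North–south component: 1e-06° × 111195 = 0.111195 m.
East–west component at 51.44°: 1e-06° × 111195 × cos 51.44° ≈ 1e-06 × 69311.6 ≈ 0.0693116 m.
Combining orthogonally: (0.111195² + 0.0693116²)^½ ≈ 0.131028 m.
That is 0.131028 m = 13.103 cm.

13 centimeters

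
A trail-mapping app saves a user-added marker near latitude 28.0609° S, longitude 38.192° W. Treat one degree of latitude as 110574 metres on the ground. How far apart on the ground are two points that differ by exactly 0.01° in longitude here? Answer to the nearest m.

0.01° of longitude at 28.0609° is 0.01 × 110574 × cos 28.0609° ≈ 0.01 × 97575.8 = 975.758 m.

976 m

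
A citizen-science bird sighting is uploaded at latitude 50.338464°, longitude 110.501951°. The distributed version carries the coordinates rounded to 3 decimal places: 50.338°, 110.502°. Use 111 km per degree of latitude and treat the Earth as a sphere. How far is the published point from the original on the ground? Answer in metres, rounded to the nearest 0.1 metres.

51.6 metres

The latitude changed by +0.000464° and the longitude by -0.000049°.
N–S: 0.000464° × 111000 m/° = 51.504 m.
E–W at 50.338°: -0.000049° × 111000 × cos 50.338° = -0.000049 × 111000 × 0.6383 ≈ -3.47148 m.
Combined displacement = (51.504² + 3.47148²)^½ ≈ 51.6209 m.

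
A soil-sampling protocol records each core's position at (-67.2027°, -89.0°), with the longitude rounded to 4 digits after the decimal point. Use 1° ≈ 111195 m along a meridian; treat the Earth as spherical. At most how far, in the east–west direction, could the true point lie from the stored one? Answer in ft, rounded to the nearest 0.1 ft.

Rounding to 4 decimal places leaves the longitude within ±5e-05° of the true value.
At latitude 67.2027° a degree of longitude spans 111195 m × cos 67.2027° = 111195 × 0.3875 ≈ 43085 m.
East–west error: 5e-05° × 43085 m/° ≈ 2.15425 m.
Converting: 2.15425 m × 3.2808 ft/m ≈ 7.0677 ft.

7.1 ft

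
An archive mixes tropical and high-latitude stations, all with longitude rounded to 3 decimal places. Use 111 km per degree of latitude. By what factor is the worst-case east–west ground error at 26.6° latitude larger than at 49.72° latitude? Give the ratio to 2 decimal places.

Rounding to 3 decimal places leaves the longitude within ±0.0005° of the true value.
Error at 26.6° = 0.0005° × 111000 × cos 26.6° ≈ 55.5 × 0.8942 = 49.626 m.
Error at 49.72° = 0.0005° × 111000 × cos 49.72° ≈ 55.5 × 0.6465 = 35.882 m.
Ratio: 49.626 / 35.882 = cos 26.6° / cos 49.72° ≈ 1.3830.

1.38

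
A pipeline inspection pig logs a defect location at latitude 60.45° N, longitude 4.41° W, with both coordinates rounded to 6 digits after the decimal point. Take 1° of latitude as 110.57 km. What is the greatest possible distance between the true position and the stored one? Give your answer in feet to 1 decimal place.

Rounding to 6 decimal places leaves each coordinate within ±5e-07° of the true value.
North–south component: 5e-07° × 110570 = 0.055285 m.
Longitude error → 5e-07 × 110570 × cos 60.45° = 5e-07 × 110570 × 0.4932 ≈ 0.0272656 m.
The two errors are perpendicular, so the maximum displacement is √(0.055285² + 0.0272656²) ≈ 0.0616429 m.
In feet: 0.0616429 m ÷ 0.3048 ≈ 0.20224 ft.

0.2 feet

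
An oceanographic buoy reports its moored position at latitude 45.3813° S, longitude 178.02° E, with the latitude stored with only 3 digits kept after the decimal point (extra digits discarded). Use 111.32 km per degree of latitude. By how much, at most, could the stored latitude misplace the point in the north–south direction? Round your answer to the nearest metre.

111 metres

Truncating at 3 decimal places can drop up to a full unit in the last place, so the latitude may be off by as much as 0.001°.
North–south distance: 0.001° × 111320 m/° = 111.32 m.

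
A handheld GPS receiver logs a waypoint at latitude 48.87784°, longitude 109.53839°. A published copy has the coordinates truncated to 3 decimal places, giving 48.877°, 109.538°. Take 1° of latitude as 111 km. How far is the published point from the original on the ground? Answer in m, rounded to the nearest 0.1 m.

97.5 m

Δlat = 48.87784 − 48.877 = +0.00084°; Δlon = 109.53839 − 109.538 = +0.00039°.
N–S: 0.00084° × 111000 m/° = 93.24 m.
East–west at this latitude: 0.00039° × 111000 × cos 48.877° ≈ 0.00039 × 73002.2 = 28.4709 m.
Hypotenuse of the two orthogonal shifts: √(93.24² + 28.4709²) = 97.4899 m.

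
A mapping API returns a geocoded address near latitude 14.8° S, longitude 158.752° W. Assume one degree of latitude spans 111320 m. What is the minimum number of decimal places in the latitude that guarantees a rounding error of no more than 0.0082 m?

One degree of latitude covers 111320 m.
N decimal places → at most half a unit in the last place, 0.5 × 10⁻ᴺ° = 111320/2 × 10⁻ᴺ m.
Setting 55660 × 10⁻ᴺ ≤ 0.0082 gives 10ᴺ ≥ 6.788e+06, i.e. N ≥ 6.83.
N = 6 would give 0.0557 m (too coarse); N = 7 gives 0.00557 m ≤ 0.0082 m.

7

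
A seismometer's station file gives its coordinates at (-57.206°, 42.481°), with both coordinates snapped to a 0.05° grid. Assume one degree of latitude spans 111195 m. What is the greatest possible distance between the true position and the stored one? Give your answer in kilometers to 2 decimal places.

With a 0.05° grid the true value lies within half a step, ±0.05°/2 = ±0.025°, of the stored one.
Latitude error → 0.025 × 111195 = 2779.88 m along the meridian.
E–W at 57.206°: 0.025° × 111195 × cos 57.206° = 0.025 × 111195 × 0.5416 ≈ 1505.64 m.
Worst case both components are at the extreme and orthogonal: √(2779.88² + 1505.64²) ≈ 3161.43 m.
That is 3161.43 m = 3.1614 km.

3.16 kilometers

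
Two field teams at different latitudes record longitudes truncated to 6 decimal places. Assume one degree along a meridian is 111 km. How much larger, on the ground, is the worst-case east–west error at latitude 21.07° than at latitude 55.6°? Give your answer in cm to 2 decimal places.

Truncating at 6 decimal places can drop up to a full unit in the last place, so the longitude may be off by as much as 1e-06°.
Error at 21.07° = 1e-06° × 111000 × cos 21.07° ≈ 0.111 × 0.9331 = 0.10358 m.
At 55.6°: 1e-06° × 111000 × cos 55.6° = 1e-06 × 111000 × 0.5650 ≈ 0.062711 m.
Difference: 0.10358 − 0.062711 = 0.040867 m.
That is 0.0408674 m = 4.0867 cm.

4.09 cm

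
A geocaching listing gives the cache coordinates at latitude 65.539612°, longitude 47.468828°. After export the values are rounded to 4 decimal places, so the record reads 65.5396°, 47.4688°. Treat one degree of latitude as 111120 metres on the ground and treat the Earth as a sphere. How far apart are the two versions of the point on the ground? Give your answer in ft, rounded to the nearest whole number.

6 ft

Δlat = 65.539612 − 65.5396 = +0.000012°; Δlon = 47.468828 − 47.4688 = +0.000028°.
North–south shift: 0.000012 × 111120 = 1.33344 m.
East–west at this latitude: 0.000028° × 111120 × cos 65.5396° ≈ 0.000028 × 46010.8 = 1.2883 m.
Distance: √(1.33344² + 1.2883²) ≈ 1.85413 m.
In feet: 1.85413 m ÷ 0.3048 ≈ 6.0831 ft.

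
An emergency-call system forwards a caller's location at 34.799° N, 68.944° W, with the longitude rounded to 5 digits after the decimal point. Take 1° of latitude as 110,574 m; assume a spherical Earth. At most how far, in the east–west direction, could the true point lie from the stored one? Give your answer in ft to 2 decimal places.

1.49 ft

Rounding to 5 decimal places leaves the longitude within ±5e-06° of the true value.
Parallels shrink by cos φ, so at 34.799° a degree of longitude is 110574 × 0.8212 ≈ 90798.9 m.
So at most 5e-06° × 90798.9 ≈ 0.453994 m east–west.
In feet: 0.453994 m ÷ 0.3048 ≈ 1.4895 ft.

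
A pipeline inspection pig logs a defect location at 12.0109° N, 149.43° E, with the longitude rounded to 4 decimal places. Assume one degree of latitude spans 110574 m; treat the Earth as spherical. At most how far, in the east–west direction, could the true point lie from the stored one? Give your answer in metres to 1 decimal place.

Rounding to 4 decimal places leaves the longitude within ±5e-05° of the true value.
At latitude 12.0109° a degree of longitude spans 110574 m × cos 12.0109° = 110574 × 0.9781 ≈ 108153 m.
Maximum E–W displacement: 5e-05 × 108153 = 5.40767 m.

5.4 metres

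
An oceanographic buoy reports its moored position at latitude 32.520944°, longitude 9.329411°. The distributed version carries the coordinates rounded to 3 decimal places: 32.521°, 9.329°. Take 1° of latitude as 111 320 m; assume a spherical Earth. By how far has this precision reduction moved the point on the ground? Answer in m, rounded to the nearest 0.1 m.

39.1 m

Δlat = 32.520944 − 32.521 = -0.000056°; Δlon = 9.329411 − 9.329 = +0.000411°.
North–south shift: -0.000056 × 111320 = -6.23392 m.
E–W at 32.521°: 0.000411° × 111320 × cos 32.521° = 0.000411 × 111320 × 0.8432 ≈ 38.5783 m.
Hypotenuse of the two orthogonal shifts: √(6.23392² + 38.5783²) = 39.0787 m.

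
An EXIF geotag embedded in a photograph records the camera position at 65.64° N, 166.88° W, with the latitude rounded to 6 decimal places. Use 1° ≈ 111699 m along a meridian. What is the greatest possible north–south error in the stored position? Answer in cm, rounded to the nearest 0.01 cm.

5.58 cm

Rounding to 6 decimal places leaves the latitude within ±5e-07° of the true value.
North–south distance: 5e-07° × 111699 m/° = 0.0558495 m.
That is 0.0558495 m = 5.5849 cm.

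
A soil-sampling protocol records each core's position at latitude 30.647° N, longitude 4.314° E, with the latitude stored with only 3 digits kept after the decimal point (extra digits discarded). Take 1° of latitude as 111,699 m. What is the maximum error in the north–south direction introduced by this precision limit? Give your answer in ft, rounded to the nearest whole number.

Truncating at 3 decimal places can drop up to a full unit in the last place, so the latitude may be off by as much as 0.001°.
Along the meridian that is 0.001° × 111699 m/° = 111.699 m.
Converting: 111.699 m × 3.2808 ft/m ≈ 366.47 ft.

366 ft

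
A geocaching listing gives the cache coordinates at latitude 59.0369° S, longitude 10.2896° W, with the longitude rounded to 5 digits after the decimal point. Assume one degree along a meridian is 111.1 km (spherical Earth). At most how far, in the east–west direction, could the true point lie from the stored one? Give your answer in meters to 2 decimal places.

0.29 meters

Rounding to 5 decimal places leaves the longitude within ±5e-06° of the true value.
At latitude 59.0369° a degree of longitude spans 111100 m × cos 59.0369° = 111100 × 0.5145 ≈ 57159.4 m.
So at most 5e-06° × 57159.4 ≈ 0.285797 m east–west.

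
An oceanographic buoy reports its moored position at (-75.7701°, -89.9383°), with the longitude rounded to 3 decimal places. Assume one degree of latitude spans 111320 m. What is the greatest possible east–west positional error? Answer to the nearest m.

14 m

Rounding to 3 decimal places leaves the longitude within ±0.0005° of the true value.
At latitude 75.7701° a degree of longitude spans 111320 m × cos 75.7701° = 111320 × 0.2458 ≈ 27363.9 m.
Maximum E–W displacement: 0.0005 × 27363.9 = 13.682 m.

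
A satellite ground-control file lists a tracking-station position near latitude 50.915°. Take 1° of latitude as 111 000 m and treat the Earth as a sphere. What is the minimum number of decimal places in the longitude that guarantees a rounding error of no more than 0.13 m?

6

At 50.915° one degree of longitude covers 111000 × cos 50.915° ≈ 111000 × 0.6305 ≈ 69982.5 m.
Rounding to N decimal places gives at most 0.5 × 10⁻ᴺ degrees of error, i.e. 0.5 × 10⁻ᴺ × 69982.5 m.
Setting 34991.2 × 10⁻ᴺ ≤ 0.13 gives 10ᴺ ≥ 2.692e+05, i.e. N ≥ 5.43.
N = 5 would give 0.35 m (too coarse); N = 6 gives 0.035 m ≤ 0.13 m.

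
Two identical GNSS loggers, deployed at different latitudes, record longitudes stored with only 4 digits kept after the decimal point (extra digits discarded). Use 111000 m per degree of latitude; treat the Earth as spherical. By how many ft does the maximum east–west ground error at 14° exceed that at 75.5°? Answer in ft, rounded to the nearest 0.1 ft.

26.2 ft

Truncating at 4 decimal places can drop up to a full unit in the last place, so the longitude may be off by as much as 0.0001°.
Error at 14° = 0.0001° × 111000 × cos 14° ≈ 11.1 × 0.9703 = 10.77 m.
At 75.5°: 0.0001° × 111000 × cos 75.5° = 0.0001 × 111000 × 0.2504 ≈ 2.7792 m.
So the lower-latitude error exceeds the higher by 10.77 − 2.7792 = 7.9911 m.
In feet: 7.99106 m ÷ 0.3048 ≈ 26.217 ft.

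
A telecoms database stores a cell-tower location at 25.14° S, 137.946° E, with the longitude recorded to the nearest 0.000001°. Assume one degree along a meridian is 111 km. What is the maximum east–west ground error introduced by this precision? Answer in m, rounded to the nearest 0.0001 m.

Rounding to 6 decimal places leaves the longitude within ±5e-07° of the true value.
Parallels shrink by cos φ, so at 25.14° a degree of longitude is 111000 × 0.9053 ≈ 100485 m.
East–west error: 5e-07° × 100485 m/° ≈ 0.0502426 m.

0.0502 m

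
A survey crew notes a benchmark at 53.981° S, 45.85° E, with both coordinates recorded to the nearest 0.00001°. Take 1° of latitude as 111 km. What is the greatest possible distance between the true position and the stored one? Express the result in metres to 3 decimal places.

0.644 metres

Rounding to 5 decimal places leaves each coordinate within ±5e-06° of the true value.
N–S: 5e-06° × 111000 m/° = 0.555 m.
Longitude error → 5e-06 × 111000 × cos 53.981° = 5e-06 × 111000 × 0.5881 ≈ 0.32637 m.
The two errors are perpendicular, so the maximum displacement is √(0.555² + 0.32637²) ≈ 0.643849 m.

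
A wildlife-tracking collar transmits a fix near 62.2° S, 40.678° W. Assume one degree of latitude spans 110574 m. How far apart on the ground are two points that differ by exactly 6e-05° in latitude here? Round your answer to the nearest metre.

6e-05° × 110574 m/° = 6.63444 m.

7 metres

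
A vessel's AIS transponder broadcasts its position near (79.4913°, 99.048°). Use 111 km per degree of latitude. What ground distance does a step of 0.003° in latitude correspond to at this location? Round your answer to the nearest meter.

Along a meridian 0.003° is 0.003 × 111000 = 333 m.

333 meters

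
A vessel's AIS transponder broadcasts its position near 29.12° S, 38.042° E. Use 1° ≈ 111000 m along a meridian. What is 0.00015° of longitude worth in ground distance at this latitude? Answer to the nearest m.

15 m

At 29.12° a degree of longitude is 111000 × cos 29.12° ≈ 96969.9 m, so 0.00015° corresponds to 14.5455 m.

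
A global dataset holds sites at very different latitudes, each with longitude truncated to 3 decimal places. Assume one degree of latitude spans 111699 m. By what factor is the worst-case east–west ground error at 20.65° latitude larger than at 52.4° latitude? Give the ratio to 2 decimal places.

Truncating at 3 decimal places can drop up to a full unit in the last place, so the longitude may be off by as much as 0.001°.
At 20.65°: 0.001° × 111699 × cos 20.65° = 0.001 × 111699 × 0.9358 ≈ 104.52 m.
At 52.4°: 0.001° × 111699 × cos 52.4° = 0.001 × 111699 × 0.6101 ≈ 68.153 m.
The ratio reduces to cos 20.65° / cos 52.4° = 0.9358/0.6101 ≈ 1.5337.

1.53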